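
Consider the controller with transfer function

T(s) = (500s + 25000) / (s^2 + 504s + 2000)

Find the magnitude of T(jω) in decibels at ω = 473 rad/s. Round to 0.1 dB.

-2.7 dB

Substitute s = j473:
Numerator: 500(j473) + 25000 = 25000 + j236500
Denominator: (j473)^2 + 504(j473) + 2000 = -221729 + j238392
|N| = √(25000² + 236500²) ≈ 2.3782e+05, ∠N ≈ 83.97°
|D| = √(221729² + 238392²) ≈ 3.2557e+05, ∠D ≈ 132.93°
|T| = 2.3782e+05 / 3.2557e+05 ≈ 0.73047
Gain = 20 log₁₀(0.73047) ≈ -2.73 dB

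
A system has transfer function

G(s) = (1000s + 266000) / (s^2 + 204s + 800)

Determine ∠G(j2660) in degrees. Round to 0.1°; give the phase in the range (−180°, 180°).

Substitute s = j2660:
Numerator: 1000(j2660) + 266000 = 266000 + j2660000
Denominator: (j2660)^2 + 204(j2660) + 800 = -7074800 + j542640
|N| = √(266000² + 2660000²) ≈ 2.6733e+06, ∠N ≈ 84.29°
|D| = √(7074800² + 542640²) ≈ 7.0956e+06, ∠D ≈ 175.61°
∠G = 84.29° − 175.61° = -91.32°

-91.3°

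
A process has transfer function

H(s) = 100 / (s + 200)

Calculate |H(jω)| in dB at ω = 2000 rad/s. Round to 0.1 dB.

-26.1 dB

At s = jω = j2000:
pole (s+200): 200 + j2000 → |·| = √(200²+2000²) = √4040000 ≈ 2010, ∠ = arctan(2000/200) ≈ 84.29°
|H| = 100 / 2010 ≈ 0.049751
Gain = 20 log₁₀(0.049751) ≈ -26.06 dB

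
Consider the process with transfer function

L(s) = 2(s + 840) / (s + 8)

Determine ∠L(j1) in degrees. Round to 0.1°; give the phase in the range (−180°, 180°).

-7.1°

At s = jω = j1:
zero (s+840): 840 + j1 → |·| = √(840²+1²) = √705601 ≈ 840, ∠ = arctan(1/840) ≈ 0.07°
pole (s+8): 8 + j1 → |·| = √(8²+1²) = √65 ≈ 8.0623, ∠ = arctan(1/8) ≈ 7.13°
∠L = 0.07° − 7.13° = -7.06°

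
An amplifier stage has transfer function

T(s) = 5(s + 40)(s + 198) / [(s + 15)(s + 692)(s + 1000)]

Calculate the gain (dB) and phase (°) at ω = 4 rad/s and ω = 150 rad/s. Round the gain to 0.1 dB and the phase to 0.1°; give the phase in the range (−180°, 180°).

At s = jω = j4:
zero (s+40): 40 + j4 → |·| = √(40²+4²) = √1616 ≈ 40.2, ∠ = arctan(4/40) ≈ 5.71°
zero (s+198): 198 + j4 → |·| = √(198²+4²) = √39220 ≈ 198.04, ∠ = arctan(4/198) ≈ 1.16°
pole (s+15): 15 + j4 → |·| = √(15²+4²) = √241 ≈ 15.524, ∠ = arctan(4/15) ≈ 14.93°
pole (s+692): 692 + j4 → |·| = √(692²+4²) = √478880 ≈ 692.01, ∠ = arctan(4/692) ≈ 0.33°
pole (s+1000): 1000 + j4 → |·| = √(1000²+4²) = √1000016 ≈ 1000, ∠ = arctan(4/1000) ≈ 0.23°
|T| = 5 · 7961.2 / 1.0743e+07 ≈ 0.0037053
Gain = 20 log₁₀(0.0037053) ≈ -48.62 dB
∠T = 6.87° − 15.49° = -8.62°

At s = jω = j150:
zero (s+40): 40 + j150 → |·| = √(40²+150²) = √24100 ≈ 155.24, ∠ = arctan(150/40) ≈ 75.07°
zero (s+198): 198 + j150 → |·| = √(198²+150²) = √61704 ≈ 248.4, ∠ = arctan(150/198) ≈ 37.15°
pole (s+15): 15 + j150 → |·| = √(15²+150²) = √22725 ≈ 150.75, ∠ = arctan(150/15) ≈ 84.29°
pole (s+692): 692 + j150 → |·| = √(692²+150²) = √501364 ≈ 708.07, ∠ = arctan(150/692) ≈ 12.23°
pole (s+1000): 1000 + j150 → |·| = √(1000²+150²) = √1022500 ≈ 1011.2, ∠ = arctan(150/1000) ≈ 8.53°
|T| = 5 · 38562 / 1.0794e+08 ≈ 0.0017863
Gain = 20 log₁₀(0.0017863) ≈ -54.96 dB
∠T = 112.22° − 105.05° = 7.17°

ω = 4: -48.6 dB, -8.6°; ω = 150: -55.0 dB, 7.2°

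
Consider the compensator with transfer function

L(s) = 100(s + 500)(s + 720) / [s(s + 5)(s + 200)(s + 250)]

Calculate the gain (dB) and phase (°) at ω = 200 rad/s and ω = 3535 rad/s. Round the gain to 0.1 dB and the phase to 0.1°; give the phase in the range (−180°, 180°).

At s = jω = j200:
zero (s+500): 500 + j200 → |·| = √(500²+200²) = √290000 ≈ 538.52, ∠ = arctan(200/500) ≈ 21.80°
zero (s+720): 720 + j200 → |·| = √(720²+200²) = √558400 ≈ 747.26, ∠ = arctan(200/720) ≈ 15.52°
pole (s+5): 5 + j200 → |·| = √(5²+200²) = √40025 ≈ 200.06, ∠ = arctan(200/5) ≈ 88.57°
pole (s+200): 200 + j200 → |·| = √(200²+200²) = √80000 ≈ 282.84, ∠ = arctan(200/200) ≈ 45.00°
pole (s+250): 250 + j200 → |·| = √(250²+200²) = √102500 ≈ 320.16, ∠ = arctan(200/250) ≈ 38.66°
pole at origin: |s| = 200, ∠ = 90.00° (in denominator)
|L| = 100 · 4.0241e+05 / 3.6232e+09 ≈ 0.011106
Gain = 20 log₁₀(0.011106) ≈ -39.09 dB
∠L = 37.32° − 262.23° = -224.91° ≡ 135.09° (principal value)

At s = jω = j3535:
zero (s+500): 500 + j3535 → |·| = √(500²+3535²) = √12746225 ≈ 3570.2, ∠ = arctan(3535/500) ≈ 81.95°
zero (s+720): 720 + j3535 → |·| = √(720²+3535²) = √13014625 ≈ 3607.6, ∠ = arctan(3535/720) ≈ 78.49°
pole (s+5): 5 + j3535 → |·| = √(5²+3535²) = √12496250 ≈ 3535, ∠ = arctan(3535/5) ≈ 89.92°
pole (s+200): 200 + j3535 → |·| = √(200²+3535²) = √12536225 ≈ 3540.7, ∠ = arctan(3535/200) ≈ 86.76°
pole (s+250): 250 + j3535 → |·| = √(250²+3535²) = √12558725 ≈ 3543.8, ∠ = arctan(3535/250) ≈ 85.95°
pole at origin: |s| = 3535, ∠ = 90.00° (in denominator)
|L| = 100 · 1.288e+07 / 1.568e+14 ≈ 8.2143e-06
Gain = 20 log₁₀(8.2143e-06) ≈ -101.71 dB
∠L = 160.44° − 352.63° = -192.19° ≡ 167.81° (principal value)

ω = 200: -39.1 dB, 135.1°; ω = 3535: -101.7 dB, 167.8°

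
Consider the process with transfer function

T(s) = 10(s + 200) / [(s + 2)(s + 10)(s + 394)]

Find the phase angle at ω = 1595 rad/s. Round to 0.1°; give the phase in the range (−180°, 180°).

At s = jω = j1595:
zero (s+200): 200 + j1595 → |·| = √(200²+1595²) = √2584025 ≈ 1607.5, ∠ = arctan(1595/200) ≈ 82.85°
pole (s+2): 2 + j1595 → |·| = √(2²+1595²) = √2544029 ≈ 1595, ∠ = arctan(1595/2) ≈ 89.93°
pole (s+10): 10 + j1595 → |·| = √(10²+1595²) = √2544125 ≈ 1595, ∠ = arctan(1595/10) ≈ 89.64°
pole (s+394): 394 + j1595 → |·| = √(394²+1595²) = √2699261 ≈ 1642.9, ∠ = arctan(1595/394) ≈ 76.12°
∠T = 82.85° − 255.69° = -172.84°

-172.8°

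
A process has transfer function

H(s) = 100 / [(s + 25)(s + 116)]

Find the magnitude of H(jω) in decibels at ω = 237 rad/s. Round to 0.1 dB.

At s = jω = j237:
pole (s+25): 25 + j237 → |·| = √(25²+237²) = √56794 ≈ 238.31, ∠ = arctan(237/25) ≈ 83.98°
pole (s+116): 116 + j237 → |·| = √(116²+237²) = √69625 ≈ 263.87, ∠ = arctan(237/116) ≈ 63.92°
|H| = 100 / 62883 ≈ 0.0015903
Gain = 20 log₁₀(0.0015903) ≈ -55.97 dB

-56.0 dB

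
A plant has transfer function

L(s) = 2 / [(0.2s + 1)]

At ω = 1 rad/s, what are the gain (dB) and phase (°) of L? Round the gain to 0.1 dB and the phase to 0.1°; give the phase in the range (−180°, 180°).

5.9 dB, -11.3°

At ω = 1 rad/s:
pole (1 + j1·0.2) = 1 + j0.2 → |·| ≈ 1.0198, ∠ ≈ 11.31°
|L| = 2 · 1 / (1.0198) ≈ 1.9612
Gain = 20 log₁₀(1.9612) ≈ 5.85 dB
∠L = (0°) − (11.31°) = -11.31°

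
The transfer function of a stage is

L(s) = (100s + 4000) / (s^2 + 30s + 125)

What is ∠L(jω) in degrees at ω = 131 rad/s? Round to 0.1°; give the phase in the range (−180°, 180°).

-94.0°

Substitute s = j131:
Numerator: 100(j131) + 4000 = 4000 + j13100
Denominator: (j131)^2 + 30(j131) + 125 = -17036 + j3930
|N| = √(4000² + 13100²) ≈ 13697, ∠N ≈ 73.02°
|D| = √(17036² + 3930²) ≈ 17483, ∠D ≈ 167.01°
∠L = 73.02° − 167.01° = -93.99°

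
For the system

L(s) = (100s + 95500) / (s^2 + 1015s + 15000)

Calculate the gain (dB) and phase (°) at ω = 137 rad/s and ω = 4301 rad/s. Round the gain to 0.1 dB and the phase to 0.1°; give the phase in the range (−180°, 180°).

Substitute s = j137:
Numerator: 100(j137) + 95500 = 95500 + j13700
Denominator: (j137)^2 + 1015(j137) + 15000 = -3769 + j139055
|N| = √(95500² + 13700²) ≈ 96478, ∠N ≈ 8.16°
|D| = √(3769² + 139055²) ≈ 1.3911e+05, ∠D ≈ 91.55°
|L| = 96478 / 1.3911e+05 ≈ 0.69354
Gain = 20 log₁₀(0.69354) ≈ -3.18 dB
∠L = 8.16° − 91.55° = -83.39°

Substitute s = j4301:
Numerator: 100(j4301) + 95500 = 95500 + j430100
Denominator: (j4301)^2 + 1015(j4301) + 15000 = -18483601 + j4365515
|N| = √(95500² + 430100²) ≈ 4.4057e+05, ∠N ≈ 77.48°
|D| = √(18483601² + 4365515²) ≈ 1.8992e+07, ∠D ≈ 166.71°
|L| = 4.4057e+05 / 1.8992e+07 ≈ 0.023198
Gain = 20 log₁₀(0.023198) ≈ -32.69 dB
∠L = 77.48° − 166.71° = -89.23°

ω = 137: -3.2 dB, -83.4°; ω = 4301: -32.7 dB, -89.2°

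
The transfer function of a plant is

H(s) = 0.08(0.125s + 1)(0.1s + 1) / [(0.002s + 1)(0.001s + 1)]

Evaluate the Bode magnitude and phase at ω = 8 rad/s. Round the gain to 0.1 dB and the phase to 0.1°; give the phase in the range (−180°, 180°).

-16.8 dB, 82.3°

At ω = 8 rad/s:
zero (1 + j8·0.125) = 1 + j1 → |·| ≈ 1.4142, ∠ ≈ 45.00°
zero (1 + j8·0.1) = 1 + j0.8 → |·| ≈ 1.2806, ∠ ≈ 38.66°
pole (1 + j8·0.002) = 1 + j0.016 → |·| ≈ 1.0001, ∠ ≈ 0.92°
pole (1 + j8·0.001) = 1 + j0.008 → |·| ≈ 1, ∠ ≈ 0.46°
|H| = 0.08 · 1.4142 · 1.2806 / (1.0001 · 1) ≈ 0.14487
Gain = 20 log₁₀(0.14487) ≈ -16.78 dB
∠H = (45.00° + 38.66°) − (0.92° + 0.46°) = 82.28°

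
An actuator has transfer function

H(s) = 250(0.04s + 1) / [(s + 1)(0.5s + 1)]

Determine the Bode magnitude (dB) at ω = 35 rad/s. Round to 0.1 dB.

-3.1 dB

At ω = 35 rad/s:
zero (1 + j35·0.04) = 1 + j1.4 → |·| ≈ 1.7205, ∠ ≈ 54.46°
pole (1 + j35·1) = 1 + j35 → |·| ≈ 35.014, ∠ ≈ 88.36°
pole (1 + j35·0.5) = 1 + j17.5 → |·| ≈ 17.529, ∠ ≈ 86.73°
|H| = 250 · 1.7205 / (35.014 · 17.529) ≈ 0.7008
Gain = 20 log₁₀(0.7008) ≈ -3.09 dB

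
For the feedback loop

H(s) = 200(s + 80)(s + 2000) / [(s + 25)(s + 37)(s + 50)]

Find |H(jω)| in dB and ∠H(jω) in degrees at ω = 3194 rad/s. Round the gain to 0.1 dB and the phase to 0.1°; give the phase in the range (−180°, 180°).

At s = jω = j3194:
zero (s+80): 80 + j3194 → |·| = √(80²+3194²) = √10208036 ≈ 3195, ∠ = arctan(3194/80) ≈ 88.57°
zero (s+2000): 2000 + j3194 → |·| = √(2000²+3194²) = √14201636 ≈ 3768.5, ∠ = arctan(3194/2000) ≈ 57.95°
pole (s+25): 25 + j3194 → |·| = √(25²+3194²) = √10202261 ≈ 3194.1, ∠ = arctan(3194/25) ≈ 89.55°
pole (s+37): 37 + j3194 → |·| = √(37²+3194²) = √10203005 ≈ 3194.2, ∠ = arctan(3194/37) ≈ 89.34°
pole (s+50): 50 + j3194 → |·| = √(50²+3194²) = √10204136 ≈ 3194.4, ∠ = arctan(3194/50) ≈ 89.10°
|H| = 200 · 1.204e+07 / 3.2591e+10 ≈ 0.073885
Gain = 20 log₁₀(0.073885) ≈ -22.63 dB
∠H = 146.52° − 267.99° = -121.47°

-22.6 dB, -121.5°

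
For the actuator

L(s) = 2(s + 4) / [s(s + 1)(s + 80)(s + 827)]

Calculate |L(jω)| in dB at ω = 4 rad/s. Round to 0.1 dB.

-99.7 dB

At s = jω = j4:
zero (s+4): 4 + j4 → |·| = √(4²+4²) = √32 ≈ 5.6569, ∠ = arctan(4/4) ≈ 45.00°
pole (s+1): 1 + j4 → |·| = √(1²+4²) = √17 ≈ 4.1231, ∠ = arctan(4/1) ≈ 75.96°
pole (s+80): 80 + j4 → |·| = √(80²+4²) = √6416 ≈ 80.1, ∠ = arctan(4/80) ≈ 2.86°
pole (s+827): 827 + j4 → |·| = √(827²+4²) = √683945 ≈ 827.01, ∠ = arctan(4/827) ≈ 0.28°
pole at origin: |s| = 4, ∠ = 90.00° (in denominator)
|L| = 2 · 5.6569 / 1.0925e+06 ≈ 1.0356e-05
Gain = 20 log₁₀(1.0356e-05) ≈ -99.70 dB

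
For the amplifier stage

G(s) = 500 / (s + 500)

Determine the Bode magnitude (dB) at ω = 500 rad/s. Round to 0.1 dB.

Substitute s = j500:
Numerator: 500 = 500 + j0
Denominator: (j500) + 500 = 500 + j500
|N| = √(500² + 0²) ≈ 500, ∠N ≈ 0.00°
|D| = √(500² + 500²) ≈ 707.11, ∠D ≈ 45.00°
|G| = 500 / 707.11 ≈ 0.7071
Gain = 20 log₁₀(0.7071) ≈ -3.01 dB

-3.0 dB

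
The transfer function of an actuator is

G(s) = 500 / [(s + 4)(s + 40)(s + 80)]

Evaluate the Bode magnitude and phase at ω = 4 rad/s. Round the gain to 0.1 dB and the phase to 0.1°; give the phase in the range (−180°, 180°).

-31.2 dB, -53.6°

At s = jω = j4:
pole (s+4): 4 + j4 → |·| = √(4²+4²) = √32 ≈ 5.6569, ∠ = arctan(4/4) ≈ 45.00°
pole (s+40): 40 + j4 → |·| = √(40²+4²) = √1616 ≈ 40.2, ∠ = arctan(4/40) ≈ 5.71°
pole (s+80): 80 + j4 → |·| = √(80²+4²) = √6416 ≈ 80.1, ∠ = arctan(4/80) ≈ 2.86°
|G| = 500 / 18215 ≈ 0.02745
Gain = 20 log₁₀(0.02745) ≈ -31.23 dB
∠G = 0.00° − 53.57° = -53.57°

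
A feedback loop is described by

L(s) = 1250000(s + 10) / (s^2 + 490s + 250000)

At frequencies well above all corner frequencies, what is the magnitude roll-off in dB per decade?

-20 dB/decade

Each pole contributes −20 dB/decade at high frequency; each zero contributes +20 dB/decade.
Net: 1 zero(s) − 2 pole(s) → -20 dB/decade.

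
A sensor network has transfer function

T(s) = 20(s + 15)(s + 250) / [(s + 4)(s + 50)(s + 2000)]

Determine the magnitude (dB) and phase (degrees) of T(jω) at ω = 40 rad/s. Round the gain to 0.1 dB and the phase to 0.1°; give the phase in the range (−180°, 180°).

At s = jω = j40:
zero (s+15): 15 + j40 → |·| = √(15²+40²) = √1825 ≈ 42.72, ∠ = arctan(40/15) ≈ 69.44°
zero (s+250): 250 + j40 → |·| = √(250²+40²) = √64100 ≈ 253.18, ∠ = arctan(40/250) ≈ 9.09°
pole (s+4): 4 + j40 → |·| = √(4²+40²) = √1616 ≈ 40.2, ∠ = arctan(40/4) ≈ 84.29°
pole (s+50): 50 + j40 → |·| = √(50²+40²) = √4100 ≈ 64.031, ∠ = arctan(40/50) ≈ 38.66°
pole (s+2000): 2000 + j40 → |·| = √(2000²+40²) = √4001600 ≈ 2000.4, ∠ = arctan(40/2000) ≈ 1.15°
|T| = 20 · 10816 / 5.1491e+06 ≈ 0.042011
Gain = 20 log₁₀(0.042011) ≈ -27.53 dB
∠T = 78.53° − 124.10° = -45.57°

-27.5 dB, -45.6°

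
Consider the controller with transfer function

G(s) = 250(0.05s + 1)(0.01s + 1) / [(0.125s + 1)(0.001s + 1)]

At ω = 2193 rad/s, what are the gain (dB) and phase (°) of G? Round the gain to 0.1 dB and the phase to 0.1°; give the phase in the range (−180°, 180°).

At ω = 2193 rad/s:
zero (1 + j2193·0.05) = 1 + j109.65 → |·| ≈ 109.65, ∠ ≈ 89.48°
zero (1 + j2193·0.01) = 1 + j21.93 → |·| ≈ 21.953, ∠ ≈ 87.39°
pole (1 + j2193·0.125) = 1 + j274.125 → |·| ≈ 274.13, ∠ ≈ 89.79°
pole (1 + j2193·0.001) = 1 + j2.193 → |·| ≈ 2.4102, ∠ ≈ 65.49°
|G| = 250 · 109.65 · 21.953 / (274.13 · 2.4102) ≈ 910.82
Gain = 20 log₁₀(910.82) ≈ 59.19 dB
∠G = (89.48° + 87.39°) − (89.79° + 65.49°) = 21.59°

59.2 dB, 21.6°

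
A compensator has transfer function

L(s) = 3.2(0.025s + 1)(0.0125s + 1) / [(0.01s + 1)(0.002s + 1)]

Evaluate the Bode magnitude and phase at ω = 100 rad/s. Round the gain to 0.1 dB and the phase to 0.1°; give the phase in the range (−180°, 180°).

At ω = 100 rad/s:
zero (1 + j100·0.025) = 1 + j2.5 → |·| ≈ 2.6926, ∠ ≈ 68.20°
zero (1 + j100·0.0125) = 1 + j1.25 → |·| ≈ 1.6008, ∠ ≈ 51.34°
pole (1 + j100·0.01) = 1 + j1 → |·| ≈ 1.4142, ∠ ≈ 45.00°
pole (1 + j100·0.002) = 1 + j0.2 → |·| ≈ 1.0198, ∠ ≈ 11.31°
|L| = 3.2 · 2.6926 · 1.6008 / (1.4142 · 1.0198) ≈ 9.5639
Gain = 20 log₁₀(9.5639) ≈ 19.61 dB
∠L = (68.20° + 51.34°) − (45.00° + 11.31°) = 63.23°

19.6 dB, 63.2°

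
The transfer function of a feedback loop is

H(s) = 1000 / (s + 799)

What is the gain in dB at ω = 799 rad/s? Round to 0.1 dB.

Substitute s = j799:
Numerator: 1000 = 1000 + j0
Denominator: (j799) + 799 = 799 + j799
|N| = √(1000² + 0²) ≈ 1000, ∠N ≈ 0.00°
|D| = √(799² + 799²) ≈ 1130, ∠D ≈ 45.00°
|H| = 1000 / 1130 ≈ 0.88496
Gain = 20 log₁₀(0.88496) ≈ -1.06 dB

-1.1 dB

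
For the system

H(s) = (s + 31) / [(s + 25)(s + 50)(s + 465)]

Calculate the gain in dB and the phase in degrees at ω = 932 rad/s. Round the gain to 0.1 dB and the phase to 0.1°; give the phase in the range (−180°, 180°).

-119.8 dB, -150.8°

At s = jω = j932:
zero (s+31): 31 + j932 → |·| = √(31²+932²) = √869585 ≈ 932.52, ∠ = arctan(932/31) ≈ 88.09°
pole (s+25): 25 + j932 → |·| = √(25²+932²) = √869249 ≈ 932.34, ∠ = arctan(932/25) ≈ 88.46°
pole (s+50): 50 + j932 → |·| = √(50²+932²) = √871124 ≈ 933.34, ∠ = arctan(932/50) ≈ 86.93°
pole (s+465): 465 + j932 → |·| = √(465²+932²) = √1084849 ≈ 1041.6, ∠ = arctan(932/465) ≈ 63.48°
|H| = 1 · 932.52 / 9.0639e+08 ≈ 1.0288e-06
Gain = 20 log₁₀(1.0288e-06) ≈ -119.75 dB
∠H = 88.09° − 238.87° = -150.78°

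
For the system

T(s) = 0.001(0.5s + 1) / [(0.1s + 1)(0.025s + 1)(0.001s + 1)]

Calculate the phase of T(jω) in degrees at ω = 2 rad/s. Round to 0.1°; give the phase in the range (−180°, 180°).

30.7°

At ω = 2 rad/s:
zero (1 + j2·0.5) = 1 + j1 → |·| ≈ 1.4142, ∠ ≈ 45.00°
pole (1 + j2·0.1) = 1 + j0.2 → |·| ≈ 1.0198, ∠ ≈ 11.31°
pole (1 + j2·0.025) = 1 + j0.05 → |·| ≈ 1.0012, ∠ ≈ 2.86°
pole (1 + j2·0.001) = 1 + j0.002 → |·| ≈ 1, ∠ ≈ 0.11°
∠T = (45.00°) − (11.31° + 2.86° + 0.11°) = 30.72°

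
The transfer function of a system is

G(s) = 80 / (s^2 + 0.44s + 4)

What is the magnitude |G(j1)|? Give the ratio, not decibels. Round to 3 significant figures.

At s = jω = j1:
quadratic: (j1)² + 0.44·j1 + 4 = 3 + j0.44 → |·| ≈ 3.0321, ∠ ≈ 8.34°
|G| = 80 / 3.0321 ≈ 26.384

26.4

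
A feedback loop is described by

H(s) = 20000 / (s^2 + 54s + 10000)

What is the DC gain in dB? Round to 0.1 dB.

H(0) = 20000 / 10000 = 2
20 log₁₀(2) ≈ 6.02 dB

6.0 dB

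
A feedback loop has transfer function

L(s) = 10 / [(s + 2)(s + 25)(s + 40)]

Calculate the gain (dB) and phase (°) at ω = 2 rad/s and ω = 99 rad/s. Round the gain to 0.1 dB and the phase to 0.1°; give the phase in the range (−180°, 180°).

At s = jω = j2:
pole (s+2): 2 + j2 → |·| = √(2²+2²) = √8 ≈ 2.8284, ∠ = arctan(2/2) ≈ 45.00°
pole (s+25): 25 + j2 → |·| = √(25²+2²) = √629 ≈ 25.08, ∠ = arctan(2/25) ≈ 4.57°
pole (s+40): 40 + j2 → |·| = √(40²+2²) = √1604 ≈ 40.05, ∠ = arctan(2/40) ≈ 2.86°
|L| = 10 / 2841 ≈ 0.0035199
Gain = 20 log₁₀(0.0035199) ≈ -49.07 dB
∠L = 0.00° − 52.43° = -52.43°

At s = jω = j99:
pole (s+2): 2 + j99 → |·| = √(2²+99²) = √9805 ≈ 99.02, ∠ = arctan(99/2) ≈ 88.84°
pole (s+25): 25 + j99 → |·| = √(25²+99²) = √10426 ≈ 102.11, ∠ = arctan(99/25) ≈ 75.83°
pole (s+40): 40 + j99 → |·| = √(40²+99²) = √11401 ≈ 106.78, ∠ = arctan(99/40) ≈ 68.00°
|L| = 10 / 1.0796e+06 ≈ 9.2627e-06
Gain = 20 log₁₀(9.2627e-06) ≈ -100.67 dB
∠L = 0.00° − 232.67° = -232.67° ≡ 127.33° (principal value)

ω = 2: -49.1 dB, -52.4°; ω = 99: -100.7 dB, 127.3°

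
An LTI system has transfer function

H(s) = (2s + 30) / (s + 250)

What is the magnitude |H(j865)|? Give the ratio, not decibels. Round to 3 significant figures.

Substitute s = j865:
Numerator: 2(j865) + 30 = 30 + j1730
Denominator: (j865) + 250 = 250 + j865
|N| = √(30² + 1730²) ≈ 1730.3, ∠N ≈ 89.01°
|D| = √(250² + 865²) ≈ 900.4, ∠D ≈ 73.88°
|H| = 1730.3 / 900.4 ≈ 1.9217

1.92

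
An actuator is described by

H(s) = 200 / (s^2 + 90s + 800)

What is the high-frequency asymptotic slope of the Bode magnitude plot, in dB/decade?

-40 dB/decade

Each pole contributes −20 dB/decade at high frequency; each zero contributes +20 dB/decade.
Net: 0 zero(s) − 2 pole(s) → -40 dB/decade.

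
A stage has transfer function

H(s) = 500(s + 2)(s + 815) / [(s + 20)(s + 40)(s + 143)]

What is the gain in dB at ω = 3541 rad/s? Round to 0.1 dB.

-16.8 dB

At s = jω = j3541:
zero (s+2): 2 + j3541 → |·| = √(2²+3541²) = √12538685 ≈ 3541, ∠ = arctan(3541/2) ≈ 89.97°
zero (s+815): 815 + j3541 → |·| = √(815²+3541²) = √13202906 ≈ 3633.6, ∠ = arctan(3541/815) ≈ 77.04°
pole (s+20): 20 + j3541 → |·| = √(20²+3541²) = √12539081 ≈ 3541.1, ∠ = arctan(3541/20) ≈ 89.68°
pole (s+40): 40 + j3541 → |·| = √(40²+3541²) = √12540281 ≈ 3541.2, ∠ = arctan(3541/40) ≈ 89.35°
pole (s+143): 143 + j3541 → |·| = √(143²+3541²) = √12559130 ≈ 3543.9, ∠ = arctan(3541/143) ≈ 87.69°
|H| = 500 · 1.2867e+07 / 4.444e+10 ≈ 0.14477
Gain = 20 log₁₀(0.14477) ≈ -16.79 dB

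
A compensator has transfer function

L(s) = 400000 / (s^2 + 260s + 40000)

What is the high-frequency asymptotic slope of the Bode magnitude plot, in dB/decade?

Each pole contributes −20 dB/decade at high frequency; each zero contributes +20 dB/decade.
Net: 0 zero(s) − 2 pole(s) → -40 dB/decade.

-40 dB/decade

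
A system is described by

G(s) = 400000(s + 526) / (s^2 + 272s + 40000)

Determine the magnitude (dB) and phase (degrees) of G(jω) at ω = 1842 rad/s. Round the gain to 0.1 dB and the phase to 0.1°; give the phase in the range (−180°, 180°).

47.1 dB, -97.4°

At s = jω = j1842:
zero (s+526): 526 + j1842 → |·| = √(526²+1842²) = √3669640 ≈ 1915.6, ∠ = arctan(1842/526) ≈ 74.06°
quadratic: (j1842)² + 272·j1842 + 40000 = -3352964 + j501024 → |·| ≈ 3.3902e+06, ∠ ≈ 171.50°
|G| = 400000 · 1915.6 / 3.3902e+06 ≈ 226.02
Gain = 20 log₁₀(226.02) ≈ 47.08 dB
∠G = 74.06° − 171.50° = -97.44°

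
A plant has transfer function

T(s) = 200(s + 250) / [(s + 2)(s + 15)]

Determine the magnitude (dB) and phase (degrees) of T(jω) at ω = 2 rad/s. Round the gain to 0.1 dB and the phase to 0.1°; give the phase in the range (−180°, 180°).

At s = jω = j2:
zero (s+250): 250 + j2 → |·| = √(250²+2²) = √62504 ≈ 250.01, ∠ = arctan(2/250) ≈ 0.46°
pole (s+2): 2 + j2 → |·| = √(2²+2²) = √8 ≈ 2.8284, ∠ = arctan(2/2) ≈ 45.00°
pole (s+15): 15 + j2 → |·| = √(15²+2²) = √229 ≈ 15.133, ∠ = arctan(2/15) ≈ 7.59°
|T| = 200 · 250.01 / 42.802 ≈ 1168.2
Gain = 20 log₁₀(1168.2) ≈ 61.35 dB
∠T = 0.46° − 52.59° = -52.13°

61.4 dB, -52.1°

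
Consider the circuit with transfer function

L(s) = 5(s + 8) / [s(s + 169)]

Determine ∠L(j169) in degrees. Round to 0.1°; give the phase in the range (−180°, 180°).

-47.7°

At s = jω = j169:
zero (s+8): 8 + j169 → |·| = √(8²+169²) = √28625 ≈ 169.19, ∠ = arctan(169/8) ≈ 87.29°
pole (s+169): 169 + j169 → |·| = √(169²+169²) = √57122 ≈ 239, ∠ = arctan(169/169) ≈ 45.00°
pole at origin: |s| = 169, ∠ = 90.00° (in denominator)
∠L = 87.29° − 135.00° = -47.71°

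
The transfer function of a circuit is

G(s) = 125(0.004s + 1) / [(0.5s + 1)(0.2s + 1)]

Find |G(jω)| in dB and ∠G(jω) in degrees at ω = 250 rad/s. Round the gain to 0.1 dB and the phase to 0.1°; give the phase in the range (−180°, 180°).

At ω = 250 rad/s:
zero (1 + j250·0.004) = 1 + j1 → |·| ≈ 1.4142, ∠ ≈ 45.00°
pole (1 + j250·0.5) = 1 + j125 → |·| ≈ 125, ∠ ≈ 89.54°
pole (1 + j250·0.2) = 1 + j50 → |·| ≈ 50.01, ∠ ≈ 88.85°
|G| = 125 · 1.4142 / (125 · 50.01) ≈ 0.028278
Gain = 20 log₁₀(0.028278) ≈ -30.97 dB
∠G = (45.00°) − (89.54° + 88.85°) = -133.39°

-31.0 dB, -133.4°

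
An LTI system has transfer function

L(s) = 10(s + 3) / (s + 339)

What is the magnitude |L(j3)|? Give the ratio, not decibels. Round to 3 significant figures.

0.125

At s = jω = j3:
zero (s+3): 3 + j3 → |·| = √(3²+3²) = √18 ≈ 4.2426, ∠ = arctan(3/3) ≈ 45.00°
pole (s+339): 339 + j3 → |·| = √(339²+3²) = √114930 ≈ 339.01, ∠ = arctan(3/339) ≈ 0.51°
|L| = 10 · 4.2426 / 339.01 ≈ 0.12515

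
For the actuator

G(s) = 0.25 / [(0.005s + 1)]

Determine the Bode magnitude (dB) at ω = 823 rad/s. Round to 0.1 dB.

At ω = 823 rad/s:
pole (1 + j823·0.005) = 1 + j4.115 → |·| ≈ 4.2348, ∠ ≈ 76.34°
|G| = 0.25 · 1 / (4.2348) ≈ 0.059035
Gain = 20 log₁₀(0.059035) ≈ -24.58 dB

-24.6 dB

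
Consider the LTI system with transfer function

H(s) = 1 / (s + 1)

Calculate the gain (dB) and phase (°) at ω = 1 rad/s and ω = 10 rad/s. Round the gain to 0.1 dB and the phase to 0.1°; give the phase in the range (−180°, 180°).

ω = 1: -3.0 dB, -45.0°; ω = 10: -20.0 dB, -84.3°

Substitute s = j1:
Numerator: 1 = 1 + j0
Denominator: (j1) + 1 = 1 + j1
|N| = √(1² + 0²) ≈ 1, ∠N ≈ 0.00°
|D| = √(1² + 1²) ≈ 1.4142, ∠D ≈ 45.00°
|H| = 1 / 1.4142 ≈ 0.70711
Gain = 20 log₁₀(0.70711) ≈ -3.01 dB
∠H = 0.00° − 45.00° = -45.00°

Substitute s = j10:
Numerator: 1 = 1 + j0
Denominator: (j10) + 1 = 1 + j10
|N| = √(1² + 0²) ≈ 1, ∠N ≈ 0.00°
|D| = √(1² + 10²) ≈ 10.05, ∠D ≈ 84.29°
|H| = 1 / 10.05 ≈ 0.099502
Gain = 20 log₁₀(0.099502) ≈ -20.04 dB
∠H = 0.00° − 84.29° = -84.29°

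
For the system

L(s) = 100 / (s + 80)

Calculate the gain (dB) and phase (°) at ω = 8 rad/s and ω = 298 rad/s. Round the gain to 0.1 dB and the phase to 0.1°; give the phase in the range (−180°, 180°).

At s = jω = j8:
pole (s+80): 80 + j8 → |·| = √(80²+8²) = √6464 ≈ 80.399, ∠ = arctan(8/80) ≈ 5.71°
|L| = 100 / 80.399 ≈ 1.2438
Gain = 20 log₁₀(1.2438) ≈ 1.90 dB
∠L = 0.00° − 5.71° = -5.71°

At s = jω = j298:
pole (s+80): 80 + j298 → |·| = √(80²+298²) = √95204 ≈ 308.55, ∠ = arctan(298/80) ≈ 74.97°
|L| = 100 / 308.55 ≈ 0.3241
Gain = 20 log₁₀(0.3241) ≈ -9.79 dB
∠L = 0.00° − 74.97° = -74.97°

ω = 8: 1.9 dB, -5.7°; ω = 298: -9.8 dB, -75.0°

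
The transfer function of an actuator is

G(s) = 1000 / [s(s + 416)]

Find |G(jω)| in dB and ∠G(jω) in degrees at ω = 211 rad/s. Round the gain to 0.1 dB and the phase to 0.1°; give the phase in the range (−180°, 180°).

At s = jω = j211:
pole (s+416): 416 + j211 → |·| = √(416²+211²) = √217577 ≈ 466.45, ∠ = arctan(211/416) ≈ 26.89°
pole at origin: |s| = 211, ∠ = 90.00° (in denominator)
|G| = 1000 / 98421 ≈ 0.01016
Gain = 20 log₁₀(0.01016) ≈ -39.86 dB
∠G = 0.00° − 116.89° = -116.89°

-39.9 dB, -116.9°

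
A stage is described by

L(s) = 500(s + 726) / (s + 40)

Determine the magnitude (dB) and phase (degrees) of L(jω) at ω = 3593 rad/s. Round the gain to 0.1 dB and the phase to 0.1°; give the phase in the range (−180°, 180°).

At s = jω = j3593:
zero (s+726): 726 + j3593 → |·| = √(726²+3593²) = √13436725 ≈ 3665.6, ∠ = arctan(3593/726) ≈ 78.58°
pole (s+40): 40 + j3593 → |·| = √(40²+3593²) = √12911249 ≈ 3593.2, ∠ = arctan(3593/40) ≈ 89.36°
|L| = 500 · 3665.6 / 3593.2 ≈ 510.07
Gain = 20 log₁₀(510.07) ≈ 54.15 dB
∠L = 78.58° − 89.36° = -10.78°

54.2 dB, -10.8°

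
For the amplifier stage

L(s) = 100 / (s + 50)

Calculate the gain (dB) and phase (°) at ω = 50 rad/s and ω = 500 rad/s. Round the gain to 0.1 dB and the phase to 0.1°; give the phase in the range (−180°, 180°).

ω = 50: 3.0 dB, -45.0°; ω = 500: -14.0 dB, -84.3°

Substitute s = j50:
Numerator: 100 = 100 + j0
Denominator: (j50) + 50 = 50 + j50
|N| = √(100² + 0²) ≈ 100, ∠N ≈ 0.00°
|D| = √(50² + 50²) ≈ 70.711, ∠D ≈ 45.00°
|L| = 100 / 70.711 ≈ 1.4142
Gain = 20 log₁₀(1.4142) ≈ 3.01 dB
∠L = 0.00° − 45.00° = -45.00°

Substitute s = j500:
Numerator: 100 = 100 + j0
Denominator: (j500) + 50 = 50 + j500
|N| = √(100² + 0²) ≈ 100, ∠N ≈ 0.00°
|D| = √(50² + 500²) ≈ 502.49, ∠D ≈ 84.29°
|L| = 100 / 502.49 ≈ 0.19901
Gain = 20 log₁₀(0.19901) ≈ -14.02 dB
∠L = 0.00° − 84.29° = -84.29°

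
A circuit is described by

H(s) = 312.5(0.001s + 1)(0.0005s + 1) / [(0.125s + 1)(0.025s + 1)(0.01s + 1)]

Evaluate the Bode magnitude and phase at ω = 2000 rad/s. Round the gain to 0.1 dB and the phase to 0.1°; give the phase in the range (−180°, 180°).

At ω = 2000 rad/s:
zero (1 + j2000·0.001) = 1 + j2 → |·| ≈ 2.2361, ∠ ≈ 63.43°
zero (1 + j2000·0.0005) = 1 + j1 → |·| ≈ 1.4142, ∠ ≈ 45.00°
pole (1 + j2000·0.125) = 1 + j250 → |·| ≈ 250, ∠ ≈ 89.77°
pole (1 + j2000·0.025) = 1 + j50 → |·| ≈ 50.01, ∠ ≈ 88.85°
pole (1 + j2000·0.01) = 1 + j20 → |·| ≈ 20.025, ∠ ≈ 87.14°
|H| = 312.5 · 2.2361 · 1.4142 / (250 · 50.01 · 20.025) ≈ 0.0039471
Gain = 20 log₁₀(0.0039471) ≈ -48.07 dB
∠H = (63.43° + 45.00°) − (89.77° + 88.85° + 87.14°) = -157.33°

-48.1 dB, -157.3°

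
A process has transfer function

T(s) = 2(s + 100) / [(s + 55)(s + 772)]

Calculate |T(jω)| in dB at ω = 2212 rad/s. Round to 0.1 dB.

At s = jω = j2212:
zero (s+100): 100 + j2212 → |·| = √(100²+2212²) = √4902944 ≈ 2214.3, ∠ = arctan(2212/100) ≈ 87.41°
pole (s+55): 55 + j2212 → |·| = √(55²+2212²) = √4895969 ≈ 2212.7, ∠ = arctan(2212/55) ≈ 88.58°
pole (s+772): 772 + j2212 → |·| = √(772²+2212²) = √5488928 ≈ 2342.8, ∠ = arctan(2212/772) ≈ 70.76°
|T| = 2 · 2214.3 / 5.1839e+06 ≈ 0.0008543
Gain = 20 log₁₀(0.0008543) ≈ -61.37 dB

-61.4 dB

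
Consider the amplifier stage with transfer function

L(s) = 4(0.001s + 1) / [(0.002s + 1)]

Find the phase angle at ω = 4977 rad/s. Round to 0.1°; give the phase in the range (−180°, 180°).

At ω = 4977 rad/s:
zero (1 + j4977·0.001) = 1 + j4.977 → |·| ≈ 5.0765, ∠ ≈ 78.64°
pole (1 + j4977·0.002) = 1 + j9.954 → |·| ≈ 10.004, ∠ ≈ 84.26°
∠L = (78.64°) − (84.26°) = -5.62°

-5.6°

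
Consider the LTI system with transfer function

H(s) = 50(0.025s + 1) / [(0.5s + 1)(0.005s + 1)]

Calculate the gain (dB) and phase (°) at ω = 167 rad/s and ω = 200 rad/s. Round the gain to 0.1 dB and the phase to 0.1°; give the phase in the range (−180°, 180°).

ω = 167: 5.9 dB, -52.6°; ω = 200: 5.1 dB, -55.7°

At ω = 167 rad/s:
zero (1 + j167·0.025) = 1 + j4.175 → |·| ≈ 4.2931, ∠ ≈ 76.53°
pole (1 + j167·0.5) = 1 + j83.5 → |·| ≈ 83.506, ∠ ≈ 89.31°
pole (1 + j167·0.005) = 1 + j0.835 → |·| ≈ 1.3028, ∠ ≈ 39.86°
|H| = 50 · 4.2931 / (83.506 · 1.3028) ≈ 1.9731
Gain = 20 log₁₀(1.9731) ≈ 5.90 dB
∠H = (76.53°) − (89.31° + 39.86°) = -52.64°

At ω = 200 rad/s:
zero (1 + j200·0.025) = 1 + j5 → |·| ≈ 5.099, ∠ ≈ 78.69°
pole (1 + j200·0.5) = 1 + j100 → |·| ≈ 100, ∠ ≈ 89.43°
pole (1 + j200·0.005) = 1 + j1 → |·| ≈ 1.4142, ∠ ≈ 45.00°
|H| = 50 · 5.099 / (100 · 1.4142) ≈ 1.8028
Gain = 20 log₁₀(1.8028) ≈ 5.12 dB
∠H = (78.69°) − (89.43° + 45.00°) = -55.74°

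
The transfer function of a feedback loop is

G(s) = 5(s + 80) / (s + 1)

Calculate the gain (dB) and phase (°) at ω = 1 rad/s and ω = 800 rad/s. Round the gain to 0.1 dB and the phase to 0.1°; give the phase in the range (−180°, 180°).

ω = 1: 49.0 dB, -44.3°; ω = 800: 14.0 dB, -5.6°

At s = jω = j1:
zero (s+80): 80 + j1 → |·| = √(80²+1²) = √6401 ≈ 80.006, ∠ = arctan(1/80) ≈ 0.72°
pole (s+1): 1 + j1 → |·| = √(1²+1²) = √2 ≈ 1.4142, ∠ = arctan(1/1) ≈ 45.00°
|G| = 5 · 80.006 / 1.4142 ≈ 282.87
Gain = 20 log₁₀(282.87) ≈ 49.03 dB
∠G = 0.72° − 45.00° = -44.28°

At s = jω = j800:
zero (s+80): 80 + j800 → |·| = √(80²+800²) = √646400 ≈ 803.99, ∠ = arctan(800/80) ≈ 84.29°
pole (s+1): 1 + j800 → |·| = √(1²+800²) = √640001 ≈ 800, ∠ = arctan(800/1) ≈ 89.93°
|G| = 5 · 803.99 / 800 ≈ 5.0249
Gain = 20 log₁₀(5.0249) ≈ 14.02 dB
∠G = 84.29° − 89.93° = -5.64°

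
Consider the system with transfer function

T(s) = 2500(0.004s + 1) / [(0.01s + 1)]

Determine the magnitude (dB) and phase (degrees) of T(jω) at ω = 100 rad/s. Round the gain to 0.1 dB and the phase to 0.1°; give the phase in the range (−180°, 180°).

At ω = 100 rad/s:
zero (1 + j100·0.004) = 1 + j0.4 → |·| ≈ 1.077, ∠ ≈ 21.80°
pole (1 + j100·0.01) = 1 + j1 → |·| ≈ 1.4142, ∠ ≈ 45.00°
|T| = 2500 · 1.077 / (1.4142) ≈ 1903.9
Gain = 20 log₁₀(1903.9) ≈ 65.59 dB
∠T = (21.80°) − (45.00°) = -23.20°

65.6 dB, -23.2°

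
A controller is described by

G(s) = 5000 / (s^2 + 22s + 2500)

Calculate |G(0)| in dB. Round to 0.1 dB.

6.0 dB

G(0) = 5000 / 2500 = 2
20 log₁₀(2) ≈ 6.02 dB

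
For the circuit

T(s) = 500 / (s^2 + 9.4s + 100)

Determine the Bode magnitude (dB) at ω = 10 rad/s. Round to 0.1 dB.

14.5 dB

At s = jω = j10:
quadratic: (j10)² + 9.4·j10 + 100 = 0 + j94 → |·| ≈ 94, ∠ ≈ 90.00°
|T| = 500 / 94 ≈ 5.3191
Gain = 20 log₁₀(5.3191) ≈ 14.52 dB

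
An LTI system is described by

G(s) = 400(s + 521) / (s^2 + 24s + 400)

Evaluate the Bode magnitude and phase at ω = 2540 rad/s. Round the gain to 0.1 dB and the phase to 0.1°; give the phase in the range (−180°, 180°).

-15.9 dB, -101.1°

At s = jω = j2540:
zero (s+521): 521 + j2540 → |·| = √(521²+2540²) = √6723041 ≈ 2592.9, ∠ = arctan(2540/521) ≈ 78.41°
quadratic: (j2540)² + 24·j2540 + 400 = -6451200 + j60960 → |·| ≈ 6.4515e+06, ∠ ≈ 179.46°
|G| = 400 · 2592.9 / 6.4515e+06 ≈ 0.16076
Gain = 20 log₁₀(0.16076) ≈ -15.88 dB
∠G = 78.41° − 179.46° = -101.05°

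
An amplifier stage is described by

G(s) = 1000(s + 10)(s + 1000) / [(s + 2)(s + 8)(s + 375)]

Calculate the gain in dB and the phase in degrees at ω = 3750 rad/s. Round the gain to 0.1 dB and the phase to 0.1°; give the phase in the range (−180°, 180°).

At s = jω = j3750:
zero (s+10): 10 + j3750 → |·| = √(10²+3750²) = √14062600 ≈ 3750, ∠ = arctan(3750/10) ≈ 89.85°
zero (s+1000): 1000 + j3750 → |·| = √(1000²+3750²) = √15062500 ≈ 3881, ∠ = arctan(3750/1000) ≈ 75.07°
pole (s+2): 2 + j3750 → |·| = √(2²+3750²) = √14062504 ≈ 3750, ∠ = arctan(3750/2) ≈ 89.97°
pole (s+8): 8 + j3750 → |·| = √(8²+3750²) = √14062564 ≈ 3750, ∠ = arctan(3750/8) ≈ 89.88°
pole (s+375): 375 + j3750 → |·| = √(375²+3750²) = √14203125 ≈ 3768.7, ∠ = arctan(3750/375) ≈ 84.29°
|G| = 1000 · 1.4554e+07 / 5.2997e+10 ≈ 0.27462
Gain = 20 log₁₀(0.27462) ≈ -11.23 dB
∠G = 164.92° − 264.14° = -99.22°

-11.2 dB, -99.2°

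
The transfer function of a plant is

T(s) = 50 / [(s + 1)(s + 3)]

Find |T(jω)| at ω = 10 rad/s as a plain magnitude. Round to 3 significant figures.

0.477

At s = jω = j10:
pole (s+1): 1 + j10 → |·| = √(1²+10²) = √101 ≈ 10.05, ∠ = arctan(10/1) ≈ 84.29°
pole (s+3): 3 + j10 → |·| = √(3²+10²) = √109 ≈ 10.44, ∠ = arctan(10/3) ≈ 73.30°
|T| = 50 / 104.92 ≈ 0.47655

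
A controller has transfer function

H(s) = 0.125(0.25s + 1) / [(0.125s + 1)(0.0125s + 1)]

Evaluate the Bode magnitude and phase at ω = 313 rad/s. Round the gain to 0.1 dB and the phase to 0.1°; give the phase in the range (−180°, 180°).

-24.2 dB, -74.9°

At ω = 313 rad/s:
zero (1 + j313·0.25) = 1 + j78.25 → |·| ≈ 78.256, ∠ ≈ 89.27°
pole (1 + j313·0.125) = 1 + j39.125 → |·| ≈ 39.138, ∠ ≈ 88.54°
pole (1 + j313·0.0125) = 1 + j3.9125 → |·| ≈ 4.0383, ∠ ≈ 75.66°
|H| = 0.125 · 78.256 / (39.138 · 4.0383) ≈ 0.061891
Gain = 20 log₁₀(0.061891) ≈ -24.17 dB
∠H = (89.27°) − (88.54° + 75.66°) = -74.93°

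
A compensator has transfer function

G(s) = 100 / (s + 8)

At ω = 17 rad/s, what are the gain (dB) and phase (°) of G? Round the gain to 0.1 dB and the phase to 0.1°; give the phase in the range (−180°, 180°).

Substitute s = j17:
Numerator: 100 = 100 + j0
Denominator: (j17) + 8 = 8 + j17
|N| = √(100² + 0²) ≈ 100, ∠N ≈ 0.00°
|D| = √(8² + 17²) ≈ 18.788, ∠D ≈ 64.80°
|G| = 100 / 18.788 ≈ 5.3225
Gain = 20 log₁₀(5.3225) ≈ 14.52 dB
∠G = 0.00° − 64.80° = -64.80°

14.5 dB, -64.8°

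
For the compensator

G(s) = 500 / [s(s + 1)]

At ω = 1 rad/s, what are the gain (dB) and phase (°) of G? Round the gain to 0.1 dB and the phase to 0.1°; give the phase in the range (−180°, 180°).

At s = jω = j1:
pole (s+1): 1 + j1 → |·| = √(1²+1²) = √2 ≈ 1.4142, ∠ = arctan(1/1) ≈ 45.00°
pole at origin: |s| = 1, ∠ = 90.00° (in denominator)
|G| = 500 / 1.4142 ≈ 353.56
Gain = 20 log₁₀(353.56) ≈ 50.97 dB
∠G = 0.00° − 135.00° = -135.00°

51.0 dB, -135.0°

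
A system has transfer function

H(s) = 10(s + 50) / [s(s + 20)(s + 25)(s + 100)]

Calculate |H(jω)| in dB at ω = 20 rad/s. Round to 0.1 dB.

-70.7 dB

At s = jω = j20:
zero (s+50): 50 + j20 → |·| = √(50²+20²) = √2900 ≈ 53.852, ∠ = arctan(20/50) ≈ 21.80°
pole (s+20): 20 + j20 → |·| = √(20²+20²) = √800 ≈ 28.284, ∠ = arctan(20/20) ≈ 45.00°
pole (s+25): 25 + j20 → |·| = √(25²+20²) = √1025 ≈ 32.016, ∠ = arctan(20/25) ≈ 38.66°
pole (s+100): 100 + j20 → |·| = √(100²+20²) = √10400 ≈ 101.98, ∠ = arctan(20/100) ≈ 11.31°
pole at origin: |s| = 20, ∠ = 90.00° (in denominator)
|H| = 10 · 53.852 / 1.8469e+06 ≈ 0.00029158
Gain = 20 log₁₀(0.00029158) ≈ -70.70 dB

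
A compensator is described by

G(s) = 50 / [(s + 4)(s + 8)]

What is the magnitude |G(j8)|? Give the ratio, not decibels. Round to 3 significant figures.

At s = jω = j8:
pole (s+4): 4 + j8 → |·| = √(4²+8²) = √80 ≈ 8.9443, ∠ = arctan(8/4) ≈ 63.43°
pole (s+8): 8 + j8 → |·| = √(8²+8²) = √128 ≈ 11.314, ∠ = arctan(8/8) ≈ 45.00°
|G| = 50 / 101.2 ≈ 0.49407

0.494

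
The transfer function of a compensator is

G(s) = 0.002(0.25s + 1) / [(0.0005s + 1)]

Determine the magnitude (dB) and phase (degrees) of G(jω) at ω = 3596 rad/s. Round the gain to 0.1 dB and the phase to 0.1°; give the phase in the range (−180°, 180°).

At ω = 3596 rad/s:
zero (1 + j3596·0.25) = 1 + j899 → |·| ≈ 899, ∠ ≈ 89.94°
pole (1 + j3596·0.0005) = 1 + j1.798 → |·| ≈ 2.0574, ∠ ≈ 60.92°
|G| = 0.002 · 899 / (2.0574) ≈ 0.87392
Gain = 20 log₁₀(0.87392) ≈ -1.17 dB
∠G = (89.94°) − (60.92°) = 29.02°

-1.2 dB, 29.0°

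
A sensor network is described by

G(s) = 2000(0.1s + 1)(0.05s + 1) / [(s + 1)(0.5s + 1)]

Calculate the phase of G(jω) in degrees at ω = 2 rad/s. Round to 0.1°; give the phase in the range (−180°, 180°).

At ω = 2 rad/s:
zero (1 + j2·0.1) = 1 + j0.2 → |·| ≈ 1.0198, ∠ ≈ 11.31°
zero (1 + j2·0.05) = 1 + j0.1 → |·| ≈ 1.005, ∠ ≈ 5.71°
pole (1 + j2·1) = 1 + j2 → |·| ≈ 2.2361, ∠ ≈ 63.43°
pole (1 + j2·0.5) = 1 + j1 → |·| ≈ 1.4142, ∠ ≈ 45.00°
∠G = (11.31° + 5.71°) − (63.43° + 45.00°) = -91.41°

-91.4°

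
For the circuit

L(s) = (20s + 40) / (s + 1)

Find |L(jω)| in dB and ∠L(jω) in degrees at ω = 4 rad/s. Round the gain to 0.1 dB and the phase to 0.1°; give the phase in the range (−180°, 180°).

Substitute s = j4:
Numerator: 20(j4) + 40 = 40 + j80
Denominator: (j4) + 1 = 1 + j4
|N| = √(40² + 80²) ≈ 89.443, ∠N ≈ 63.43°
|D| = √(1² + 4²) ≈ 4.1231, ∠D ≈ 75.96°
|L| = 89.443 / 4.1231 ≈ 21.693
Gain = 20 log₁₀(21.693) ≈ 26.73 dB
∠L = 63.43° − 75.96° = -12.53°

26.7 dB, -12.5°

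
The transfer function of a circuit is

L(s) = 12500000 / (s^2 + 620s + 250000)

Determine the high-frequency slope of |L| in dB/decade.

-40 dB/decade

Each pole contributes −20 dB/decade at high frequency; each zero contributes +20 dB/decade.
Net: 0 zero(s) − 2 pole(s) → -40 dB/decade.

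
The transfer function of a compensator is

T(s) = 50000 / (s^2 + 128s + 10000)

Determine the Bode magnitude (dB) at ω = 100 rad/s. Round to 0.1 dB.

11.8 dB

At s = jω = j100:
quadratic: (j100)² + 128·j100 + 10000 = 0 + j12800 → |·| ≈ 12800, ∠ ≈ 90.00°
|T| = 50000 / 12800 ≈ 3.9062
Gain = 20 log₁₀(3.9062) ≈ 11.84 dB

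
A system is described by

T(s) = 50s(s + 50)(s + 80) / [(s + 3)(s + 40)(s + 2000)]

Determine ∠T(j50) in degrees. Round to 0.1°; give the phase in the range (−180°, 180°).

At s = jω = j50:
zero (s+50): 50 + j50 → |·| = √(50²+50²) = √5000 ≈ 70.711, ∠ = arctan(50/50) ≈ 45.00°
zero (s+80): 80 + j50 → |·| = √(80²+50²) = √8900 ≈ 94.34, ∠ = arctan(50/80) ≈ 32.01°
zero at origin: s = j50 → |·| = 50, ∠ = 90.00°
pole (s+3): 3 + j50 → |·| = √(3²+50²) = √2509 ≈ 50.09, ∠ = arctan(50/3) ≈ 86.57°
pole (s+40): 40 + j50 → |·| = √(40²+50²) = √4100 ≈ 64.031, ∠ = arctan(50/40) ≈ 51.34°
pole (s+2000): 2000 + j50 → |·| = √(2000²+50²) = √4002500 ≈ 2000.6, ∠ = arctan(50/2000) ≈ 1.43°
∠T = 167.01° − 139.34° = 27.67°

27.7°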